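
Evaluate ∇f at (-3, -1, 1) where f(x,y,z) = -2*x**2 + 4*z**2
(12, 0, 8)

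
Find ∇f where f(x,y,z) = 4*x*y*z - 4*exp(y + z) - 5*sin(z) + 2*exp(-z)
(4*y*z, 4*x*z - 4*exp(y + z), 4*x*y - 4*exp(y + z) - 5*cos(z) - 2*exp(-z))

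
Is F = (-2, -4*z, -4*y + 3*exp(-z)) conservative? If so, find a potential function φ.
Yes, F is conservative. φ = -2*x - 4*y*z - 3*exp(-z)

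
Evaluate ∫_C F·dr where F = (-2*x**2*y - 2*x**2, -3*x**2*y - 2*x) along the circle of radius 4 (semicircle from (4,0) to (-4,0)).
256/3 + 48*pi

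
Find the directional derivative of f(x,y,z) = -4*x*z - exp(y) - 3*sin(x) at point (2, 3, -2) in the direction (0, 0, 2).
-8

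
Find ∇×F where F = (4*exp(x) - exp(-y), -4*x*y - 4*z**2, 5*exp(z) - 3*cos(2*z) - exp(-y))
(8*z + exp(-y), 0, -4*y - exp(-y))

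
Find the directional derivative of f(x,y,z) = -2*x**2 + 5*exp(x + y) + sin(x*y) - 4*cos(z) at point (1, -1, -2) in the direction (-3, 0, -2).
sqrt(13)*(-3 + 3*cos(1) + 8*sin(2))/13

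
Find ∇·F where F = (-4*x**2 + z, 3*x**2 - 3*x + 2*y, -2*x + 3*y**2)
2 - 8*x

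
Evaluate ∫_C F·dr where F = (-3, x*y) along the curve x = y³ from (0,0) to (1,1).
-14/5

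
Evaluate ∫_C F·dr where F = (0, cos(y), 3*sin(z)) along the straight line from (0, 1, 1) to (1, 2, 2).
-sin(1) + sin(2) - 3*cos(2) + 3*cos(1)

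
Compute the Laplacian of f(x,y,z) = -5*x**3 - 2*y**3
-30*x - 12*y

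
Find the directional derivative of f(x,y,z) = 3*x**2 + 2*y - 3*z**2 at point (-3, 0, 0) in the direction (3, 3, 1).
-48*sqrt(19)/19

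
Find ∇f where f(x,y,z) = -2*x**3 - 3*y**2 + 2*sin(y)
(-6*x**2, -6*y + 2*cos(y), 0)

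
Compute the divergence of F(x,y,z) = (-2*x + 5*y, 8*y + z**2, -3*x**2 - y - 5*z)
1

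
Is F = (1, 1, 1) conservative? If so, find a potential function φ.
Yes, F is conservative. φ = x + y + z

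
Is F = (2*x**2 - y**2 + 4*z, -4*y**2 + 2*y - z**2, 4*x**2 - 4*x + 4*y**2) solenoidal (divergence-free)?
No, ∇·F = 4*x - 8*y + 2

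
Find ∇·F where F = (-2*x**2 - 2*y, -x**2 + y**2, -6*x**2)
-4*x + 2*y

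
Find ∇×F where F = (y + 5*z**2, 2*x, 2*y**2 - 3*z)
(4*y, 10*z, 1)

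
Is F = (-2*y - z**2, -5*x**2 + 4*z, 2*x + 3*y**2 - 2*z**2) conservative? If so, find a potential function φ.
No, ∇×F = (6*y - 4, -2*z - 2, 2 - 10*x) ≠ 0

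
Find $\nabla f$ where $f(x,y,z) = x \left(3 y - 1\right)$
(3*y - 1, 3*x, 0)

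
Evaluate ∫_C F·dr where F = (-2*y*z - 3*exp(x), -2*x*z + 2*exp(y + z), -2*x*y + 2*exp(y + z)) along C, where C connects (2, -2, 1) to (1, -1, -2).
-12 - 3*E - 2*exp(-1) + 2*exp(-3) + 3*exp(2)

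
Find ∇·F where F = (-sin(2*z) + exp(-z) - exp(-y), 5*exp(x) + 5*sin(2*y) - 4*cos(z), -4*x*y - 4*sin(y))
10*cos(2*y)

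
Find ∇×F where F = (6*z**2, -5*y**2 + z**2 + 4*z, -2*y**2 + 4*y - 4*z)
(-4*y - 2*z, 12*z, 0)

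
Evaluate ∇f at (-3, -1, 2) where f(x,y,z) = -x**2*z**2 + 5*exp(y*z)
(24, 10*exp(-2), -36 - 5*exp(-2))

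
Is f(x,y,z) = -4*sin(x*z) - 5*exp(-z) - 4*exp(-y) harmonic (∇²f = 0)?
No, ∇²f = 4*x**2*sin(x*z) + 4*z**2*sin(x*z) - 5*exp(-z) - 4*exp(-y)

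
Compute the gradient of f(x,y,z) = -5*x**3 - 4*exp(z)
(-15*x**2, 0, -4*exp(z))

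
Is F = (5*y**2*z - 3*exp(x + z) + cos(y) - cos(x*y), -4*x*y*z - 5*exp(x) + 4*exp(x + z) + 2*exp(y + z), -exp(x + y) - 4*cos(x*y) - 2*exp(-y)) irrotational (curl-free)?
No, ∇×F = (((4*x*y + 4*x*sin(x*y) - exp(x + y) - 4*exp(x + z) - 2*exp(y + z))*exp(y) + 2)*exp(-y), 5*y**2 - 4*y*sin(x*y) + exp(x + y) - 3*exp(x + z), -x*sin(x*y) - 14*y*z - 5*exp(x) + 4*exp(x + z) + sin(y))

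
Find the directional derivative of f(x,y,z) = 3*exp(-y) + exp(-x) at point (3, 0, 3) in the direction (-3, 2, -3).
3*sqrt(22)*(1 - 2*exp(3))*exp(-3)/22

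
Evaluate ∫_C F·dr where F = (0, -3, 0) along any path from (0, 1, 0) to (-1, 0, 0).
3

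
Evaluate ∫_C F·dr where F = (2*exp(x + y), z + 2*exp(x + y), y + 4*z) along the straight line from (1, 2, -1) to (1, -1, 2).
8 - 2*exp(3)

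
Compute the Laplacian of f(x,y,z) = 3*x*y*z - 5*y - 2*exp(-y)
-2*exp(-y)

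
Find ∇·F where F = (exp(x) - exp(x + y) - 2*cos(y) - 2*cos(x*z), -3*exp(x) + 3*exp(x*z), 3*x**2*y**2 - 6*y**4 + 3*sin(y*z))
3*y*cos(y*z) + 2*z*sin(x*z) + exp(x) - exp(x + y)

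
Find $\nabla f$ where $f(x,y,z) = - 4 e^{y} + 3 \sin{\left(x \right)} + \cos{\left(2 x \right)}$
((3 - 4*sin(x))*cos(x), -4*exp(y), 0)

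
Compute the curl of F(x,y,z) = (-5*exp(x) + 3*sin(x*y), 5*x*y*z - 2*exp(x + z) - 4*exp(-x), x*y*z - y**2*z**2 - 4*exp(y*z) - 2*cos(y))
(-5*x*y + x*z - 2*y*z**2 - 4*z*exp(y*z) + 2*exp(x + z) + 2*sin(y), -y*z, -3*x*cos(x*y) + 5*y*z - 2*exp(x + z) + 4*exp(-x))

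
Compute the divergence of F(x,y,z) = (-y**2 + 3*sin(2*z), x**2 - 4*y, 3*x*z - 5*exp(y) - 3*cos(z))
3*x + 3*sin(z) - 4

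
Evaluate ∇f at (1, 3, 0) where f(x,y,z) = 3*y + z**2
(0, 3, 0)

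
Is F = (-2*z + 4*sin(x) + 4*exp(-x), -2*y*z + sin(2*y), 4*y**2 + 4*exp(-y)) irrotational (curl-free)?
No, ∇×F = (10*y - 4*exp(-y), -2, 0)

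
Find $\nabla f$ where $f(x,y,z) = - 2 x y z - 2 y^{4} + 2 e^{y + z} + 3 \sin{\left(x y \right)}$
(y*(-2*z + 3*cos(x*y)), -2*x*z + 3*x*cos(x*y) - 8*y**3 + 2*exp(y + z), -2*x*y + 2*exp(y + z))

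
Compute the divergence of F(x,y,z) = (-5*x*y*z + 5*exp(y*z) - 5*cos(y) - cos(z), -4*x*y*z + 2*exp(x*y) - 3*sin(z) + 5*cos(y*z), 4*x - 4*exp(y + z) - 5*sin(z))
-4*x*z + 2*x*exp(x*y) - 5*y*z - 5*z*sin(y*z) - 4*exp(y + z) - 5*cos(z)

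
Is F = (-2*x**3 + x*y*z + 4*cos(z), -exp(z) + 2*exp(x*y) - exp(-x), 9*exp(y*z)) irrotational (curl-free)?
No, ∇×F = (9*z*exp(y*z) + exp(z), x*y - 4*sin(z), -x*z + 2*y*exp(x*y) + exp(-x))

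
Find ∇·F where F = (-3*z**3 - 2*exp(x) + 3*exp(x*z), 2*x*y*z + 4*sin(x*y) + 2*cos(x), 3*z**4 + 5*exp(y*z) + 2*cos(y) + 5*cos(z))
2*x*z + 4*x*cos(x*y) + 5*y*exp(y*z) + 12*z**3 + 3*z*exp(x*z) - 2*exp(x) - 5*sin(z)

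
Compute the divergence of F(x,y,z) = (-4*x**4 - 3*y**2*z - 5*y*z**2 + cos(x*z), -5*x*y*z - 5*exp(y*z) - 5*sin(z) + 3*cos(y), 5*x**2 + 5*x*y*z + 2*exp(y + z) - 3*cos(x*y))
-16*x**3 + 5*x*y - 5*x*z - 5*z*exp(y*z) - z*sin(x*z) + 2*exp(y + z) - 3*sin(y)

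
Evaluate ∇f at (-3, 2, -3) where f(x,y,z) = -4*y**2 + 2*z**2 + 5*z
(0, -16, -7)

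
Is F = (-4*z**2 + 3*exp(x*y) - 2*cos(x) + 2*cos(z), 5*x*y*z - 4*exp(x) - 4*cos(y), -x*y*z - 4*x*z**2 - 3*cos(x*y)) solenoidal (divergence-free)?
No, ∇·F = -x*y - 3*x*z + 3*y*exp(x*y) + 2*sin(x) + 4*sin(y)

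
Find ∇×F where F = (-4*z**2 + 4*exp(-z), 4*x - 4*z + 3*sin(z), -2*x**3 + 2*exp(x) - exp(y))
(-exp(y) - 3*cos(z) + 4, 6*x**2 - 8*z - 2*exp(x) - 4*exp(-z), 4)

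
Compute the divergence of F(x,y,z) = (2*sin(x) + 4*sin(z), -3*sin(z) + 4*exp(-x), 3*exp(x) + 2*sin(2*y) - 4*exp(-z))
2*cos(x) + 4*exp(-z)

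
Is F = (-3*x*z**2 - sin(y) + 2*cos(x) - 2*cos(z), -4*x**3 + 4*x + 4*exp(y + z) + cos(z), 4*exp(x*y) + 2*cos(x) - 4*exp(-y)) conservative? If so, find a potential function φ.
No, ∇×F = (4*x*exp(x*y) - 4*exp(y + z) + sin(z) + 4*exp(-y), -6*x*z - 4*y*exp(x*y) + 2*sin(x) + 2*sin(z), -12*x**2 + cos(y) + 4) ≠ 0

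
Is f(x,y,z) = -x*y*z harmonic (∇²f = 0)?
Yes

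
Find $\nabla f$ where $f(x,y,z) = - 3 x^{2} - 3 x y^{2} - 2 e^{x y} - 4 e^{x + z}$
(-6*x - 3*y**2 - 2*y*exp(x*y) - 4*exp(x + z), 2*x*(-3*y - exp(x*y)), -4*exp(x + z))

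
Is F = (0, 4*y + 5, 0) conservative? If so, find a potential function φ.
Yes, F is conservative. φ = y*(2*y + 5)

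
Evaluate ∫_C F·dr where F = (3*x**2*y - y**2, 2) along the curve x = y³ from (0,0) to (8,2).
4532/5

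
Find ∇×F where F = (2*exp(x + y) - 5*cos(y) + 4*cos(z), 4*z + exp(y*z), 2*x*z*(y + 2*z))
(2*x*z - y*exp(y*z) - 4, -2*z*(y + 2*z) - 4*sin(z), -2*exp(x + y) - 5*sin(y))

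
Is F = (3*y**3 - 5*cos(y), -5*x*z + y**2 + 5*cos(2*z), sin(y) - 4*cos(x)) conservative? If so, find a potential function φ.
No, ∇×F = (5*x + 10*sin(2*z) + cos(y), -4*sin(x), -9*y**2 - 5*z - 5*sin(y)) ≠ 0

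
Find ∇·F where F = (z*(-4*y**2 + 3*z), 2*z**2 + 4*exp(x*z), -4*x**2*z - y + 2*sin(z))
-4*x**2 + 2*cos(z)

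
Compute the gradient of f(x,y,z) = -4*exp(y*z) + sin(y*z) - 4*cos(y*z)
(0, z*(-4*exp(y*z) + 4*sin(y*z) + cos(y*z)), y*(-4*exp(y*z) + 4*sin(y*z) + cos(y*z)))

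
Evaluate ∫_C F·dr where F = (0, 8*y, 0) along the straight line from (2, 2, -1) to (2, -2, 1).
0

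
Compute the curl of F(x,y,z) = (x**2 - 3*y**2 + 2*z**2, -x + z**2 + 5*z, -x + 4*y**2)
(8*y - 2*z - 5, 4*z + 1, 6*y - 1)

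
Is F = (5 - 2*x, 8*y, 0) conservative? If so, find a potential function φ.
Yes, F is conservative. φ = -x**2 + 5*x + 4*y**2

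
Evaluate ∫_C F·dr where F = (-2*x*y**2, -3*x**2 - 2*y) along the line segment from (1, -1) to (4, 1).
-47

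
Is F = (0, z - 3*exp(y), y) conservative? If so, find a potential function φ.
Yes, F is conservative. φ = y*z - 3*exp(y)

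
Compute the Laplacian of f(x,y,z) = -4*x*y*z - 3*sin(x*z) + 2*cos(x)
3*x**2*sin(x*z) + 3*z**2*sin(x*z) - 2*cos(x)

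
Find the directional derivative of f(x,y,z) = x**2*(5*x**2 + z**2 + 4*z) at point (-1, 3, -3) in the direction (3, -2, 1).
-22*sqrt(14)/7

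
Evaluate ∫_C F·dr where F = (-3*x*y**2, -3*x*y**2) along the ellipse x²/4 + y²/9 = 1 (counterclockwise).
-81*pi/2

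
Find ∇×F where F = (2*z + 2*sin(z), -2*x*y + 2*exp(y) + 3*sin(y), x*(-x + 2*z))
(0, 2*x - 2*z + 2*cos(z) + 2, -2*y)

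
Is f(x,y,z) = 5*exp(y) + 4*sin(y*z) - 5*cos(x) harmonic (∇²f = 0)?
No, ∇²f = -4*y**2*sin(y*z) - 4*z**2*sin(y*z) + 5*exp(y) + 5*cos(x)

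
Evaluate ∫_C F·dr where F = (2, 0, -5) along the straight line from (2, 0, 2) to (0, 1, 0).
6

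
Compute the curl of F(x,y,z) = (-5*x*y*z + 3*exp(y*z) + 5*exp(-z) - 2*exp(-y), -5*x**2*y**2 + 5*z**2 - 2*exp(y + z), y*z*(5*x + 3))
(z*(5*x + 3) - 10*z + 2*exp(y + z), (y*(-5*x - 5*z + 3*exp(y*z))*exp(z) - 5)*exp(-z), -10*x*y**2 + 5*x*z - 3*z*exp(y*z) - 2*exp(-y))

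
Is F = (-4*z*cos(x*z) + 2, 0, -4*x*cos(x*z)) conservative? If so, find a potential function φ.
Yes, F is conservative. φ = 2*x - 4*sin(x*z)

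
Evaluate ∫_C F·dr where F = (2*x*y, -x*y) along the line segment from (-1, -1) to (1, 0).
1/2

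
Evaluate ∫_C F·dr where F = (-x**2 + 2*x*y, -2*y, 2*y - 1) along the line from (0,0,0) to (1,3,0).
-22/3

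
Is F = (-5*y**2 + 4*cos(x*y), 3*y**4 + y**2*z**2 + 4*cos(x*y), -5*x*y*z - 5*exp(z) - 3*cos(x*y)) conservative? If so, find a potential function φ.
No, ∇×F = (-5*x*z + 3*x*sin(x*y) - 2*y**2*z, y*(5*z - 3*sin(x*y)), 4*x*sin(x*y) - 4*y*sin(x*y) + 10*y) ≠ 0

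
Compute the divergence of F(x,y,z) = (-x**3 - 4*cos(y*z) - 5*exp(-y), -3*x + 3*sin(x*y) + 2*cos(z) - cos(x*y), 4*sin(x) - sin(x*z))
x*(-3*x + sin(x*y) + 3*cos(x*y) - cos(x*z))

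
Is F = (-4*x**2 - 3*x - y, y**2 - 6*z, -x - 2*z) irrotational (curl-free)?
No, ∇×F = (6, 1, 1)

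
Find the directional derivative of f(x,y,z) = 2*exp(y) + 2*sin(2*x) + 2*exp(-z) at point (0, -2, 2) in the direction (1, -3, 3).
4*sqrt(19)*(-3 + exp(2))*exp(-2)/19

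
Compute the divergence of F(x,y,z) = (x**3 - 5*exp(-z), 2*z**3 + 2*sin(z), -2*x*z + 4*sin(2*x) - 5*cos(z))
3*x**2 - 2*x + 5*sin(z)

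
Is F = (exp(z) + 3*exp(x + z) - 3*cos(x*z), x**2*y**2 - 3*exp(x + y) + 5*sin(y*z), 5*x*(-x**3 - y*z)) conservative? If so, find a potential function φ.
No, ∇×F = (-5*x*z - 5*y*cos(y*z), 20*x**3 + 3*x*sin(x*z) + 5*y*z + exp(z) + 3*exp(x + z), 2*x*y**2 - 3*exp(x + y)) ≠ 0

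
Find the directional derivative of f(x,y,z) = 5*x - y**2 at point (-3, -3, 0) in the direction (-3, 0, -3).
-5*sqrt(2)/2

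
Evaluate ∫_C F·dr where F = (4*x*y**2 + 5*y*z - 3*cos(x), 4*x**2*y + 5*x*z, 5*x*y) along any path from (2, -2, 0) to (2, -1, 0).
-24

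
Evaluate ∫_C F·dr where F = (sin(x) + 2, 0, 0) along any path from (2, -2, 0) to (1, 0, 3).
-2 - cos(1) + cos(2)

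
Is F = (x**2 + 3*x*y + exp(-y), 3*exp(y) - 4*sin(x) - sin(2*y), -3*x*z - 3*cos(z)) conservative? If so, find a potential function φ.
No, ∇×F = (0, 3*z, -3*x - 4*cos(x) + exp(-y)) ≠ 0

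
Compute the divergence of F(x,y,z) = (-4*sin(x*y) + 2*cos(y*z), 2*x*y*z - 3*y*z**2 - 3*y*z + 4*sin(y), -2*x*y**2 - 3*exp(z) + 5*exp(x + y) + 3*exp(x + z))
2*x*z - 4*y*cos(x*y) - 3*z**2 - 3*z - 3*exp(z) + 3*exp(x + z) + 4*cos(y)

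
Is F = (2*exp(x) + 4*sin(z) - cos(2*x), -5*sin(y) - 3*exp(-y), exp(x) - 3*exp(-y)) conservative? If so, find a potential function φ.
No, ∇×F = (3*exp(-y), -exp(x) + 4*cos(z), 0) ≠ 0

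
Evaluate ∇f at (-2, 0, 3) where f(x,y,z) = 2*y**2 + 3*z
(0, 0, 3)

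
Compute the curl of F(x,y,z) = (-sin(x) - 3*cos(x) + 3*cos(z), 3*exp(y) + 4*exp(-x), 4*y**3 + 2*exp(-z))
(12*y**2, -3*sin(z), -4*exp(-x))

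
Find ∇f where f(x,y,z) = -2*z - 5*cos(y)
(0, 5*sin(y), -2)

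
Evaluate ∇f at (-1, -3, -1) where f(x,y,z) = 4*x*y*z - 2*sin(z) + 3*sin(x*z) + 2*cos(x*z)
(-3*cos(1) + 2*sin(1) + 12, 4, -5*cos(1) + 2*sin(1) + 12)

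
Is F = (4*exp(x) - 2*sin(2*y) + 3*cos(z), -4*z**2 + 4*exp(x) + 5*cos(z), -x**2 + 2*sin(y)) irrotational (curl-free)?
No, ∇×F = (8*z + 5*sin(z) + 2*cos(y), 2*x - 3*sin(z), 4*exp(x) + 4*cos(2*y))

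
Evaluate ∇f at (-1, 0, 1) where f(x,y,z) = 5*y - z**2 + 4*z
(0, 5, 2)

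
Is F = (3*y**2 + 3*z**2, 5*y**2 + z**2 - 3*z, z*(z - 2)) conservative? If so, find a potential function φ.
No, ∇×F = (3 - 2*z, 6*z, -6*y) ≠ 0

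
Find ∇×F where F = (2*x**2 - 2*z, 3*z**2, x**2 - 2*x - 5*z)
(-6*z, -2*x, 0)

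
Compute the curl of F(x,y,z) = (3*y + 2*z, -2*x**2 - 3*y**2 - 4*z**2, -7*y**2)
(-14*y + 8*z, 2, -4*x - 3)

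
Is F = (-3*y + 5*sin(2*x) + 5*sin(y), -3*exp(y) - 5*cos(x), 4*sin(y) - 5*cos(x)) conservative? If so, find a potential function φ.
No, ∇×F = (4*cos(y), -5*sin(x), 5*sin(x) - 5*cos(y) + 3) ≠ 0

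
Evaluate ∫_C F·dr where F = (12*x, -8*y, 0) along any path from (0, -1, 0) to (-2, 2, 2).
12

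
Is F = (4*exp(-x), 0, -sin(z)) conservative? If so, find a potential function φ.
Yes, F is conservative. φ = cos(z) - 4*exp(-x)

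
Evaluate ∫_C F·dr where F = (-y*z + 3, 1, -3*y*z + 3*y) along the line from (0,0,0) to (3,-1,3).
31/2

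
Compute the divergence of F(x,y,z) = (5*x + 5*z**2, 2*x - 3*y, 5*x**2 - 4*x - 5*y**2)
2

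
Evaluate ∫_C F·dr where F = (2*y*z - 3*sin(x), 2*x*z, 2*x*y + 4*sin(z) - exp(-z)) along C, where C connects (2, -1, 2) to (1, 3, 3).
cos(2) - exp(-2) + exp(-3) + 3*cos(1) - 4*cos(3) + 26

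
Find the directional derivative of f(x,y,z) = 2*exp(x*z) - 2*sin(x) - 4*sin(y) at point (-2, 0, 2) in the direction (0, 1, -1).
2*sqrt(2)*(1 - exp(4))*exp(-4)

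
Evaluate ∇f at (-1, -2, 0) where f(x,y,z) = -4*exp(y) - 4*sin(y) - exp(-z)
(0, -4*exp(-2) - 4*cos(2), 1)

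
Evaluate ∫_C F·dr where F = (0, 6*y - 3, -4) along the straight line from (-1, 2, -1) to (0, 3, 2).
0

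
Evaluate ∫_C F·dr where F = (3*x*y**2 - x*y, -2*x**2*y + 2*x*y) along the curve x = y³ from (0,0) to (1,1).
237/280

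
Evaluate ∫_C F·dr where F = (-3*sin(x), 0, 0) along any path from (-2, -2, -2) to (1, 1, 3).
-3*cos(2) + 3*cos(1)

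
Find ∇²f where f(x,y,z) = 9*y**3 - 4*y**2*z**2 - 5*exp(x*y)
-5*x**2*exp(x*y) - 5*y**2*exp(x*y) - 8*y**2 + 54*y - 8*z**2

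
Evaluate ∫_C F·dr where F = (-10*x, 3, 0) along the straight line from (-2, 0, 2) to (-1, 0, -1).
15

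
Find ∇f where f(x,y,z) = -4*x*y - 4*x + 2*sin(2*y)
(-4*y - 4, -4*x + 4*cos(2*y), 0)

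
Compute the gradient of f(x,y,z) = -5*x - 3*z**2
(-5, 0, -6*z)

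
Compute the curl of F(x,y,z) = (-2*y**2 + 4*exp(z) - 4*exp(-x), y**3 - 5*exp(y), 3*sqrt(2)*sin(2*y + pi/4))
(6*sqrt(2)*cos(2*y + pi/4), 4*exp(z), 4*y)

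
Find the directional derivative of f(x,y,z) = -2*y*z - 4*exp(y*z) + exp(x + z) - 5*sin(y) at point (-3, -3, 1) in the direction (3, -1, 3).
sqrt(19)*(5*exp(3)*cos(3) + 6*E + 40 + 20*exp(3))*exp(-3)/19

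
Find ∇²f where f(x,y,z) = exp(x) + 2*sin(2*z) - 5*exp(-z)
exp(x) - 8*sin(2*z) - 5*exp(-z)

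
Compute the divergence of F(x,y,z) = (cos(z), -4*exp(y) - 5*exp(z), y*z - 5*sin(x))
y - 4*exp(y)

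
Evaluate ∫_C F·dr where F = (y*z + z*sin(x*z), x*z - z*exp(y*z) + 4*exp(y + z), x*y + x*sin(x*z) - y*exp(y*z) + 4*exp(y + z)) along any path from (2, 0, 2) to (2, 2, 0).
-1 + cos(4)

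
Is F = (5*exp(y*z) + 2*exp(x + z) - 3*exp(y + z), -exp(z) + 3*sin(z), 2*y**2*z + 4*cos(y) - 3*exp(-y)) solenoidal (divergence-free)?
No, ∇·F = 2*y**2 + 2*exp(x + z)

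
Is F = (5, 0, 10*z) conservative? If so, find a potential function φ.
Yes, F is conservative. φ = 5*x + 5*z**2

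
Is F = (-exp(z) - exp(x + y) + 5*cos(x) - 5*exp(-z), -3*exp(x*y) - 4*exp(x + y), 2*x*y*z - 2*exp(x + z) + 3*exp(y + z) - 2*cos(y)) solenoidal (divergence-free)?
No, ∇·F = 2*x*y - 3*x*exp(x*y) - 5*exp(x + y) - 2*exp(x + z) + 3*exp(y + z) - 5*sin(x)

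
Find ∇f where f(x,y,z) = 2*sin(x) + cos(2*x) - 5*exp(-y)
(-2*sin(2*x) + 2*cos(x), 5*exp(-y), 0)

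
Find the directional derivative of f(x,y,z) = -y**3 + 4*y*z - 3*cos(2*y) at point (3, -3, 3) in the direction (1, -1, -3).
3*sqrt(11)*(2*sin(6) + 17)/11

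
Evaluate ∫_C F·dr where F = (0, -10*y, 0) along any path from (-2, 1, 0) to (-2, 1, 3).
0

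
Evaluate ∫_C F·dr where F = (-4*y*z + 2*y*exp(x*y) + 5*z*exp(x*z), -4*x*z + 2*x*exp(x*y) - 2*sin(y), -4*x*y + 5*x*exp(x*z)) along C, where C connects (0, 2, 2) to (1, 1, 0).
-2 - 2*cos(2) + 2*cos(1) + 2*E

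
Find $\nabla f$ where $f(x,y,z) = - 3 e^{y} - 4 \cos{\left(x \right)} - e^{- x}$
(4*sin(x) + exp(-x), -3*exp(y), 0)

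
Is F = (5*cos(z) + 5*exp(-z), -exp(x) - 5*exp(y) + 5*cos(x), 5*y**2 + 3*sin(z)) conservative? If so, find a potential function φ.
No, ∇×F = (10*y, -5*sin(z) - 5*exp(-z), -exp(x) - 5*sin(x)) ≠ 0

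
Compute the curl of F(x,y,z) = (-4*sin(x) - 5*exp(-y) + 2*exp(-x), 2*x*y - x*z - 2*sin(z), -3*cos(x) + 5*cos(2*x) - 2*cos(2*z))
(x + 2*cos(z), (20*cos(x) - 3)*sin(x), 2*y - z - 5*exp(-y))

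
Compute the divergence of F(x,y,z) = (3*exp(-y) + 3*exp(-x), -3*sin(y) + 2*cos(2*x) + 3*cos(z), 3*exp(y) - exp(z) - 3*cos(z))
-exp(z) + 3*sin(z) - 3*cos(y) - 3*exp(-x)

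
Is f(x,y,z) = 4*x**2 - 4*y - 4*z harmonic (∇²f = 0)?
No, ∇²f = 8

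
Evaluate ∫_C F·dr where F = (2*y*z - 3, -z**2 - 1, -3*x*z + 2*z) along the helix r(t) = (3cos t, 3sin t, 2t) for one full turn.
4*pi*(-5*pi - 12)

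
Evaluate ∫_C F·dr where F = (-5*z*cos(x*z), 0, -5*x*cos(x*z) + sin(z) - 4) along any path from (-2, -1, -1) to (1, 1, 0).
-5 + cos(1) + 5*sin(2)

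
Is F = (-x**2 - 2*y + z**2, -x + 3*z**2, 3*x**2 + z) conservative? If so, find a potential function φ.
No, ∇×F = (-6*z, -6*x + 2*z, 1) ≠ 0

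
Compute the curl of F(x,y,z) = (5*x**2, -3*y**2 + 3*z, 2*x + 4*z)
(-3, -2, 0)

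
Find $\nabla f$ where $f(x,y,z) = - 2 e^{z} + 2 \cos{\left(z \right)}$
(0, 0, -2*exp(z) - 2*sin(z))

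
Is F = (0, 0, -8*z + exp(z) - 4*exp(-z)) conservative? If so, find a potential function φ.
Yes, F is conservative. φ = -4*z**2 + exp(z) + 4*exp(-z)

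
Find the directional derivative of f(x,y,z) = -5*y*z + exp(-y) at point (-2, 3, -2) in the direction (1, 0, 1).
-15*sqrt(2)/2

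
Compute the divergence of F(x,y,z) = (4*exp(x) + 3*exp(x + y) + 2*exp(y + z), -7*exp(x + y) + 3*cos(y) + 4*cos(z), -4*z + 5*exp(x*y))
4*exp(x) - 4*exp(x + y) - 3*sin(y) - 4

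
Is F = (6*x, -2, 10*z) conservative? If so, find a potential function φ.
Yes, F is conservative. φ = 3*x**2 - 2*y + 5*z**2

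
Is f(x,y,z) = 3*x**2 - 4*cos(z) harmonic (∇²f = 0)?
No, ∇²f = 4*cos(z) + 6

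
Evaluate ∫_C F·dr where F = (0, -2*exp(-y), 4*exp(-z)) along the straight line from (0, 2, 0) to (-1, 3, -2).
-4*exp(2) - 2*exp(-2) + 2*exp(-3) + 4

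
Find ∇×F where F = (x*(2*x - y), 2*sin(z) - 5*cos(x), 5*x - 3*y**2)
(-6*y - 2*cos(z), -5, x + 5*sin(x))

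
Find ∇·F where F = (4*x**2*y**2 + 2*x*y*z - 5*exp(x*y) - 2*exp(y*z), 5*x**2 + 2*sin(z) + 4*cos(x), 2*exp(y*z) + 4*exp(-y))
y*(8*x*y + 2*z - 5*exp(x*y) + 2*exp(y*z))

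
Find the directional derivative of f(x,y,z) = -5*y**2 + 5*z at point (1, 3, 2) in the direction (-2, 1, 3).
-15*sqrt(14)/14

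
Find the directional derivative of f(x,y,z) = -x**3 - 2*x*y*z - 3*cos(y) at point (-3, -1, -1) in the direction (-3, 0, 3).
23*sqrt(2)/2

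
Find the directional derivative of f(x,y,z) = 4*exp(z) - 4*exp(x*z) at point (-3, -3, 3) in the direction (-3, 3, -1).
4*sqrt(19)*(6 - exp(12))*exp(-9)/19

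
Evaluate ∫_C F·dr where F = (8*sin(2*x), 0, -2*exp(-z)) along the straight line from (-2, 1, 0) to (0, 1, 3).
-6 + 4*cos(4) + 2*exp(-3)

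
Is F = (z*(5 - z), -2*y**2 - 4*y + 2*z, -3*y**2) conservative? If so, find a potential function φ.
No, ∇×F = (-6*y - 2, 5 - 2*z, 0) ≠ 0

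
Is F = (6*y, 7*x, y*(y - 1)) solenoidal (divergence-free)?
Yes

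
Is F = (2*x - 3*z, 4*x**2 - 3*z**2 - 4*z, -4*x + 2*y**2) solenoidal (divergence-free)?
No, ∇·F = 2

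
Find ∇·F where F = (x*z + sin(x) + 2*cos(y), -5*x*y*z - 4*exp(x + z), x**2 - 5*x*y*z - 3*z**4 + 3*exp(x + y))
-5*x*y - 5*x*z - 12*z**3 + z + cos(x)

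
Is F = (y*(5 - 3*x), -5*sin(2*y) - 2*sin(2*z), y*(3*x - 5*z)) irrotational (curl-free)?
No, ∇×F = (3*x - 5*z + 4*cos(2*z), -3*y, 3*x - 5)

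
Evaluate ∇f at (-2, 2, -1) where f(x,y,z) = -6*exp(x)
(-6*exp(-2), 0, 0)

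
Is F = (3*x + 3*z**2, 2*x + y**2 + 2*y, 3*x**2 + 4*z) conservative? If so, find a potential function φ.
No, ∇×F = (0, -6*x + 6*z, 2) ≠ 0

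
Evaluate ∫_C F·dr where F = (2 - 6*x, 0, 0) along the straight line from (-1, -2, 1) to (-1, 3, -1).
0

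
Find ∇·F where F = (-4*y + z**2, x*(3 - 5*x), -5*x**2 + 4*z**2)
8*z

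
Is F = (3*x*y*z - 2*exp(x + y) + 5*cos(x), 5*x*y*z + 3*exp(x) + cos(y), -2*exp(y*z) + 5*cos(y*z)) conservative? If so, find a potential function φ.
No, ∇×F = (-5*x*y - 2*z*exp(y*z) - 5*z*sin(y*z), 3*x*y, -3*x*z + 5*y*z + 3*exp(x) + 2*exp(x + y)) ≠ 0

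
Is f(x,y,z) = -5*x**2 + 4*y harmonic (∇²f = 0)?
No, ∇²f = -10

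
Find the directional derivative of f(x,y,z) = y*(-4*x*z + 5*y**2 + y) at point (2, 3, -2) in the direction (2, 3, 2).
471*sqrt(17)/17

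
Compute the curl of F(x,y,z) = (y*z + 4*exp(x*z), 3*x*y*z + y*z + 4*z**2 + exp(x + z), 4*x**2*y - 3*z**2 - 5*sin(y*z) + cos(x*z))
(4*x**2 - 3*x*y - y - 5*z*cos(y*z) - 8*z - exp(x + z), -8*x*y + 4*x*exp(x*z) + y + z*sin(x*z), 3*y*z - z + exp(x + z))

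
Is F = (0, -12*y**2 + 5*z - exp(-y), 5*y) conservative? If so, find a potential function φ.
Yes, F is conservative. φ = -4*y**3 + 5*y*z + exp(-y)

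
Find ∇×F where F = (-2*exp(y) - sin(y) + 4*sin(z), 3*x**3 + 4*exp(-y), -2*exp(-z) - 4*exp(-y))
(4*exp(-y), 4*cos(z), 9*x**2 + 2*exp(y) + cos(y))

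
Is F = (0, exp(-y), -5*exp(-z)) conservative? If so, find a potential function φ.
Yes, F is conservative. φ = 5*exp(-z) - exp(-y)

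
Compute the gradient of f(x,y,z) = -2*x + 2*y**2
(-2, 4*y, 0)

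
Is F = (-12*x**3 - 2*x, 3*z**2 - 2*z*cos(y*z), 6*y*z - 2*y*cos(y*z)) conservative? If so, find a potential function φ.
Yes, F is conservative. φ = -3*x**4 - x**2 + 3*y*z**2 - 2*sin(y*z)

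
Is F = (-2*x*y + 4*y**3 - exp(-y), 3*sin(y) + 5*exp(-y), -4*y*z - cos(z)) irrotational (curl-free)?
No, ∇×F = (-4*z, 0, 2*x - 12*y**2 - exp(-y))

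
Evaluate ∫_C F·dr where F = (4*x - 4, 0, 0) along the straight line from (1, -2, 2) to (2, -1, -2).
2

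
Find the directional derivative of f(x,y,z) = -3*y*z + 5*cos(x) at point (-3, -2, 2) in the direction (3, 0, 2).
3*sqrt(13)*(5*sin(3) + 4)/13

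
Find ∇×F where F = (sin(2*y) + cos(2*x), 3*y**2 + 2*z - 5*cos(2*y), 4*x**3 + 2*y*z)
(2*z - 2, -12*x**2, -2*cos(2*y))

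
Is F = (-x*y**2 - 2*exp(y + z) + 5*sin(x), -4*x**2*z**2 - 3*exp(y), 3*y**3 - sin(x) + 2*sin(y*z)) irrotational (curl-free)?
No, ∇×F = (8*x**2*z + 9*y**2 + 2*z*cos(y*z), -2*exp(y + z) + cos(x), 2*x*y - 8*x*z**2 + 2*exp(y + z))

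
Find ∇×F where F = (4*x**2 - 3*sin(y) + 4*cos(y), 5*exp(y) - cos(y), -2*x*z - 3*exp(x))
(0, 2*z + 3*exp(x), 4*sin(y) + 3*cos(y))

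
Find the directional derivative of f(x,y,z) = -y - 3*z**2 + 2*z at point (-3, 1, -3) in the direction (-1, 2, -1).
-11*sqrt(6)/3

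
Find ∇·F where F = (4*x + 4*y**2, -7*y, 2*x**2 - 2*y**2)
-3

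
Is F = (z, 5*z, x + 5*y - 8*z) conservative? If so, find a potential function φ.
Yes, F is conservative. φ = z*(x + 5*y - 4*z)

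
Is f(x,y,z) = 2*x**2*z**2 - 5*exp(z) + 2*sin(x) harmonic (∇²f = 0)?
No, ∇²f = 4*x**2 + 4*z**2 - 5*exp(z) - 2*sin(x)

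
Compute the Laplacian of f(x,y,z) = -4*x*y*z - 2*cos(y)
2*cos(y)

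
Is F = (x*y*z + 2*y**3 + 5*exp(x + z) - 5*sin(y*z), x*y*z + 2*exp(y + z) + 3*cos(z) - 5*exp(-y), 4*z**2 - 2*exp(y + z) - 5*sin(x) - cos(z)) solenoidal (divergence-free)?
No, ∇·F = x*z + y*z + 8*z + 5*exp(x + z) + sin(z) + 5*exp(-y)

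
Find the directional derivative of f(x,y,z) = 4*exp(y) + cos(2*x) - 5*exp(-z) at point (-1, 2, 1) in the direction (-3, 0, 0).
-2*sin(2)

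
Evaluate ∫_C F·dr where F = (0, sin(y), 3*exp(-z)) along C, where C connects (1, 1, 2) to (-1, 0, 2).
-1 + cos(1)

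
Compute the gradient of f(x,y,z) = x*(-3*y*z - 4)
(-3*y*z - 4, -3*x*z, -3*x*y)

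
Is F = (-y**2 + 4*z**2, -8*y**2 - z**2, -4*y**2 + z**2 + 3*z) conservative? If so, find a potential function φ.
No, ∇×F = (-8*y + 2*z, 8*z, 2*y) ≠ 0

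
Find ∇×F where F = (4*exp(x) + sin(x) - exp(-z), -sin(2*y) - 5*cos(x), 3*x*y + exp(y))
(3*x + exp(y), -3*y + exp(-z), 5*sin(x))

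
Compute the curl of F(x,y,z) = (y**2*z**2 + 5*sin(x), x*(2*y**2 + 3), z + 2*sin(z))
(0, 2*y**2*z, 2*y**2 - 2*y*z**2 + 3)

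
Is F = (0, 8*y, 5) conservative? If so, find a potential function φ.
Yes, F is conservative. φ = 4*y**2 + 5*z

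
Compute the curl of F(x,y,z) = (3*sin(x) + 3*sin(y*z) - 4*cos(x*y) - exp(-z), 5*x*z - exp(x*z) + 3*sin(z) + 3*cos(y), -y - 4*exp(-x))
(x*exp(x*z) - 5*x - 3*cos(z) - 1, 3*y*cos(y*z) + exp(-z) - 4*exp(-x), -4*x*sin(x*y) - z*exp(x*z) - 3*z*cos(y*z) + 5*z)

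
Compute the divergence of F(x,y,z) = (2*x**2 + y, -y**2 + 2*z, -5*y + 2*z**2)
4*x - 2*y + 4*z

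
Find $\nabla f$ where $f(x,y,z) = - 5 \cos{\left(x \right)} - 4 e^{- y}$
(5*sin(x), 4*exp(-y), 0)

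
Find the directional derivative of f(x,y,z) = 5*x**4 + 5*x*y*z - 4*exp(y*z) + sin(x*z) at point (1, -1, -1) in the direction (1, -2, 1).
sqrt(6)*(15 - 2*E)/3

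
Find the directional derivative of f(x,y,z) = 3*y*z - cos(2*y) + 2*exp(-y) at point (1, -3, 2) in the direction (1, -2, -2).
4*sin(6)/3 + 2 + 4*exp(3)/3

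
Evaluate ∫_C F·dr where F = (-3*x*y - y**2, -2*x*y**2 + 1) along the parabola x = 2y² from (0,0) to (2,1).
-28/5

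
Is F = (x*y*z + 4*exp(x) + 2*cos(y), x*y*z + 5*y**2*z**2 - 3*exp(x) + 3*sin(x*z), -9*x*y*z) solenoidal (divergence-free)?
No, ∇·F = -9*x*y + x*z + 10*y*z**2 + y*z + 4*exp(x)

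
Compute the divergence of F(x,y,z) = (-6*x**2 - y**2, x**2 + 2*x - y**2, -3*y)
-12*x - 2*y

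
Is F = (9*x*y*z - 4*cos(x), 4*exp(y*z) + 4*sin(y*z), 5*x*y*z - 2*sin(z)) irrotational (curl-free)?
No, ∇×F = (5*x*z - 4*y*exp(y*z) - 4*y*cos(y*z), y*(9*x - 5*z), -9*x*z)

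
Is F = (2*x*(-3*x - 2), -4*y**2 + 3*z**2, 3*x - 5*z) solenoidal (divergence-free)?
No, ∇·F = -12*x - 8*y - 9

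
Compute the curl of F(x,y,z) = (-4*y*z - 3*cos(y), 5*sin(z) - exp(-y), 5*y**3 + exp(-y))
(15*y**2 - 5*cos(z) - exp(-y), -4*y, 4*z - 3*sin(y))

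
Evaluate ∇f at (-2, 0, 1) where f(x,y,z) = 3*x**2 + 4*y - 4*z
(-12, 4, -4)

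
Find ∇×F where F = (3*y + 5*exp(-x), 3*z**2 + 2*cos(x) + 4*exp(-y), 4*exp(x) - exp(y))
(-6*z - exp(y), -4*exp(x), -2*sin(x) - 3)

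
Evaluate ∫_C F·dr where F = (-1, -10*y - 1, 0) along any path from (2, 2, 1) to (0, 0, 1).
24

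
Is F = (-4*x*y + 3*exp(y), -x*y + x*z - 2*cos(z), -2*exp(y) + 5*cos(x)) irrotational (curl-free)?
No, ∇×F = (-x - 2*exp(y) - 2*sin(z), 5*sin(x), 4*x - y + z - 3*exp(y))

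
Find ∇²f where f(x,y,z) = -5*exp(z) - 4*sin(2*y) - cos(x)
-5*exp(z) + 16*sin(2*y) + cos(x)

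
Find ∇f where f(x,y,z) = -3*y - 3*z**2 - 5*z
(0, -3, -6*z - 5)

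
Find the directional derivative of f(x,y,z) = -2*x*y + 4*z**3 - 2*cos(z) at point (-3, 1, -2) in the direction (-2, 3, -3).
sqrt(22)*(-61 + 3*sin(2))/11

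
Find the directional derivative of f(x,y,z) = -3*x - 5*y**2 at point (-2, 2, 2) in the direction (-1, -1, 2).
23*sqrt(6)/6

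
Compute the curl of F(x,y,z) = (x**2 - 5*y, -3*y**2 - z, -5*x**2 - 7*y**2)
(1 - 14*y, 10*x, 5)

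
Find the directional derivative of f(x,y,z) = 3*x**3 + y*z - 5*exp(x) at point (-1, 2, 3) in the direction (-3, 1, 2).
5*sqrt(14)*(3 - 4*E)*exp(-1)/14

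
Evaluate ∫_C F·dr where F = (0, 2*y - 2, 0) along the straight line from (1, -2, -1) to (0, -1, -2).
-5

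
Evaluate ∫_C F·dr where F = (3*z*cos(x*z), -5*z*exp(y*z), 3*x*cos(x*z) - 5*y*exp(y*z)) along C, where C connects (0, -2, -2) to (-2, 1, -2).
3*sin(4) - 5*exp(-2) + 5*exp(4)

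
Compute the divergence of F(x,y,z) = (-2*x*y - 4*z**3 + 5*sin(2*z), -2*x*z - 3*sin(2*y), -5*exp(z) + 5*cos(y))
-2*y - 5*exp(z) - 6*cos(2*y)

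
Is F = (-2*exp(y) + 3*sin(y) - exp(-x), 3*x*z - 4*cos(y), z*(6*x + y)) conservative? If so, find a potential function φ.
No, ∇×F = (-3*x + z, -6*z, 3*z + 2*exp(y) - 3*cos(y)) ≠ 0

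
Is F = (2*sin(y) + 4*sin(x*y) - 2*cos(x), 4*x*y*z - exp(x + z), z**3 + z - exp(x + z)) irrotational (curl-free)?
No, ∇×F = (-4*x*y + exp(x + z), exp(x + z), -4*x*cos(x*y) + 4*y*z - exp(x + z) - 2*cos(y))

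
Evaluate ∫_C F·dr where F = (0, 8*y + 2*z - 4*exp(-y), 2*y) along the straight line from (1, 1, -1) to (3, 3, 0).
-4*exp(-1) + 4*exp(-3) + 34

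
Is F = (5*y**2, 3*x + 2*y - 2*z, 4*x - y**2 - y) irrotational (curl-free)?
No, ∇×F = (1 - 2*y, -4, 3 - 10*y)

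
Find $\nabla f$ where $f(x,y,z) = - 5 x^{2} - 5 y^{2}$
(-10*x, -10*y, 0)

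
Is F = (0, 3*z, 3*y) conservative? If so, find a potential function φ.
Yes, F is conservative. φ = 3*y*z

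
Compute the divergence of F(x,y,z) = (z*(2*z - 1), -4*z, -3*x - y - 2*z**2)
-4*z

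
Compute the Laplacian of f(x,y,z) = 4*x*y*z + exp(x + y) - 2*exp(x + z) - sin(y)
2*exp(x + y) - 4*exp(x + z) + sin(y)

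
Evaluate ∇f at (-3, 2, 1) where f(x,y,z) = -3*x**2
(18, 0, 0)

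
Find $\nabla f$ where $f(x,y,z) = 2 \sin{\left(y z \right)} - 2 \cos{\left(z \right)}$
(0, 2*z*cos(y*z), 2*y*cos(y*z) + 2*sin(z))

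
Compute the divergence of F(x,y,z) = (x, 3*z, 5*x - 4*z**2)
1 - 8*z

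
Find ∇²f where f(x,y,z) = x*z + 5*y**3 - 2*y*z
30*y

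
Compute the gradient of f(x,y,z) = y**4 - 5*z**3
(0, 4*y**3, -15*z**2)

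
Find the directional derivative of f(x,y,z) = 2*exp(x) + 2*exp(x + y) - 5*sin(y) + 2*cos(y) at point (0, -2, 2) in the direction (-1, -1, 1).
sqrt(3)*((5*cos(2) - 2*sin(2))*exp(2) - 2*exp(2) - 4)*exp(-2)/3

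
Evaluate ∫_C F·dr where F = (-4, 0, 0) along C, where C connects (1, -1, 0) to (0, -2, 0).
4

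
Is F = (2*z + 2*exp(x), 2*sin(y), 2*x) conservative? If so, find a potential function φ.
Yes, F is conservative. φ = 2*x*z + 2*exp(x) - 2*cos(y)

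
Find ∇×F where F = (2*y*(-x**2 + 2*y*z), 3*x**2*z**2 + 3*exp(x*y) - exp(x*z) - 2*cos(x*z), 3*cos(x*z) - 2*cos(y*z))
(-6*x**2*z + x*exp(x*z) - 2*x*sin(x*z) + 2*z*sin(y*z), 4*y**2 + 3*z*sin(x*z), 2*x**2 + 6*x*z**2 - 8*y*z + 3*y*exp(x*y) - z*exp(x*z) + 2*z*sin(x*z))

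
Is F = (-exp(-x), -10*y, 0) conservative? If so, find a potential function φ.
Yes, F is conservative. φ = -5*y**2 + exp(-x)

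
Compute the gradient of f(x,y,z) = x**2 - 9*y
(2*x, -9, 0)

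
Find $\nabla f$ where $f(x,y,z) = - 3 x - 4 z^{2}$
(-3, 0, -8*z)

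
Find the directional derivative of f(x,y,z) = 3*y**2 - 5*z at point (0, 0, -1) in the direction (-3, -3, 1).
-5*sqrt(19)/19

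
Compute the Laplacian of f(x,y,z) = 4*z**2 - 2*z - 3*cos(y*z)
3*y**2*cos(y*z) + 3*z**2*cos(y*z) + 8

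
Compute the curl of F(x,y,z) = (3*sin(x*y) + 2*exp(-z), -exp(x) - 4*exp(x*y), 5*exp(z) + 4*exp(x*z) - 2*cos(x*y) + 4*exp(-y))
(2*x*sin(x*y) - 4*exp(-y), -2*y*sin(x*y) - 4*z*exp(x*z) - 2*exp(-z), -3*x*cos(x*y) - 4*y*exp(x*y) - exp(x))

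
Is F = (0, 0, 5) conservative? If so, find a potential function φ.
Yes, F is conservative. φ = 5*z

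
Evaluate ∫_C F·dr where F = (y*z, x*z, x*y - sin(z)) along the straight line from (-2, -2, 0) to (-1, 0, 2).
-1 + cos(2)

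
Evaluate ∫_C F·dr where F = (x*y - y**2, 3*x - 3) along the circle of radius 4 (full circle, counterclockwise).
48*pi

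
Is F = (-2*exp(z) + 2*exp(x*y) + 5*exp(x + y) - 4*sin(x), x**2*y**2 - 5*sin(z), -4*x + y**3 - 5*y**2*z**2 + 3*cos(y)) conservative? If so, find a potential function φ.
No, ∇×F = (3*y**2 - 10*y*z**2 - 3*sin(y) + 5*cos(z), 4 - 2*exp(z), 2*x*y**2 - 2*x*exp(x*y) - 5*exp(x + y)) ≠ 0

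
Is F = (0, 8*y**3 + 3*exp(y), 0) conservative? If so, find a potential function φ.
Yes, F is conservative. φ = 2*y**4 + 3*exp(y)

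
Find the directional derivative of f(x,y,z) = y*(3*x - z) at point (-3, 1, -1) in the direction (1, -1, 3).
8*sqrt(11)/11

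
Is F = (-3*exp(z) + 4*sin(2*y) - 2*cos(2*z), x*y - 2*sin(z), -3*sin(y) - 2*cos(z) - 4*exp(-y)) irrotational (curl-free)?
No, ∇×F = (-3*cos(y) + 2*cos(z) + 4*exp(-y), -3*exp(z) + 4*sin(2*z), y - 8*cos(2*y))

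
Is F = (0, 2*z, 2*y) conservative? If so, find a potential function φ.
Yes, F is conservative. φ = 2*y*z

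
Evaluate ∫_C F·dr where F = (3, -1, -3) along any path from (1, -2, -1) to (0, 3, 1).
-14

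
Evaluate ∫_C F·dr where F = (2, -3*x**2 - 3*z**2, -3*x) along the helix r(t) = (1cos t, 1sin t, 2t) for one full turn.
-48*pi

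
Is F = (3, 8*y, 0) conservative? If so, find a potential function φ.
Yes, F is conservative. φ = 3*x + 4*y**2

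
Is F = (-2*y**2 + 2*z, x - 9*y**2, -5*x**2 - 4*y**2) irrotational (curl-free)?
No, ∇×F = (-8*y, 10*x + 2, 4*y + 1)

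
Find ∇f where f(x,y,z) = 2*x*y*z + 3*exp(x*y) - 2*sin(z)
(y*(2*z + 3*exp(x*y)), x*(2*z + 3*exp(x*y)), 2*x*y - 2*cos(z))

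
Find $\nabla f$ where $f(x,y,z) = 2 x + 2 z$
(2, 0, 2)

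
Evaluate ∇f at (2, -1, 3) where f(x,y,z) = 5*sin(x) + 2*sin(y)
(5*cos(2), 2*cos(1), 0)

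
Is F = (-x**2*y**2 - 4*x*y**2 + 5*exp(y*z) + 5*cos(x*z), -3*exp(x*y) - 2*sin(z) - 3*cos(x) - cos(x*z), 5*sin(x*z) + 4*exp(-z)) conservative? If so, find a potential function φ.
No, ∇×F = (-x*sin(x*z) + 2*cos(z), -5*x*sin(x*z) + 5*y*exp(y*z) - 5*z*cos(x*z), 2*x**2*y + 8*x*y - 3*y*exp(x*y) - 5*z*exp(y*z) + z*sin(x*z) + 3*sin(x)) ≠ 0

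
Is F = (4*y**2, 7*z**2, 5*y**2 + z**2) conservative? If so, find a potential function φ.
No, ∇×F = (10*y - 14*z, 0, -8*y) ≠ 0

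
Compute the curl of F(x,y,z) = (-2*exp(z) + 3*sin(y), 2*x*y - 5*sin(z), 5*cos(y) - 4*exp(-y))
(-5*sin(y) + 5*cos(z) + 4*exp(-y), -2*exp(z), 2*y - 3*cos(y))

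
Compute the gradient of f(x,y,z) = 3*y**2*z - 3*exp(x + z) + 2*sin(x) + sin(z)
(-3*exp(x + z) + 2*cos(x), 6*y*z, 3*y**2 - 3*exp(x + z) + cos(z))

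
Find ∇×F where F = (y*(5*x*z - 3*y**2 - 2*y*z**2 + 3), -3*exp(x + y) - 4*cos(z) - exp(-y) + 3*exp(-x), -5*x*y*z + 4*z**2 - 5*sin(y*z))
(-5*x*z - 5*z*cos(y*z) - 4*sin(z), y*(5*x - 4*y*z + 5*z), -5*x*z + 9*y**2 + 4*y*z**2 - 3*exp(x + y) - 3 - 3*exp(-x))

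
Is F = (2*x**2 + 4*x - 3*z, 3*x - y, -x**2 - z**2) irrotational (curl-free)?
No, ∇×F = (0, 2*x - 3, 3)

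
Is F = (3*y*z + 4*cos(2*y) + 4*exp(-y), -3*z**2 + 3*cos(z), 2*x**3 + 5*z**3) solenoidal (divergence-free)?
No, ∇·F = 15*z**2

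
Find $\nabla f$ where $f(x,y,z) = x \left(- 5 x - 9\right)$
(-10*x - 9, 0, 0)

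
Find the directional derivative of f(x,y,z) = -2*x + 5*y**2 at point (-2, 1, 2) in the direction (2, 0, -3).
-4*sqrt(13)/13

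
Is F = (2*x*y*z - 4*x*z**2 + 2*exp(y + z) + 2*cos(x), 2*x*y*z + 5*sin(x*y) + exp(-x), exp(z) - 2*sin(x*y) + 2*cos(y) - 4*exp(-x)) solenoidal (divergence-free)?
No, ∇·F = 2*x*z + 5*x*cos(x*y) + 2*y*z - 4*z**2 + exp(z) - 2*sin(x)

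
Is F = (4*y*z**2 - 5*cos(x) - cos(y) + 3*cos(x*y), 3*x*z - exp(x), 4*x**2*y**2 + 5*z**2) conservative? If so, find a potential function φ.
No, ∇×F = (x*(8*x*y - 3), 8*y*(-x*y + z), 3*x*sin(x*y) - 4*z**2 + 3*z - exp(x) - sin(y)) ≠ 0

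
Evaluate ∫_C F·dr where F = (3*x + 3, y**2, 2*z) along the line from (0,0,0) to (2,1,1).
40/3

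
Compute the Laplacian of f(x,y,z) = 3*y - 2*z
0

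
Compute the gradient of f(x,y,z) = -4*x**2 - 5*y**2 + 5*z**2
(-8*x, -10*y, 10*z)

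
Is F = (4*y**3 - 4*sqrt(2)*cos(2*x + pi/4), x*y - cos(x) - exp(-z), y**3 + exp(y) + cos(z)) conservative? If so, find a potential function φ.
No, ∇×F = (3*y**2 + exp(y) - exp(-z), 0, -12*y**2 + y + sin(x)) ≠ 0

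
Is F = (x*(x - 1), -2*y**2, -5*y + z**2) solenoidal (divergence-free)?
No, ∇·F = 2*x - 4*y + 2*z - 1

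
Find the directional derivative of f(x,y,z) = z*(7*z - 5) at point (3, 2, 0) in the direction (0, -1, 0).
0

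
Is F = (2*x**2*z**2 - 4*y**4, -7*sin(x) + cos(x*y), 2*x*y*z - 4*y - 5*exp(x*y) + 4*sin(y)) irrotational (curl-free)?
No, ∇×F = (2*x*z - 5*x*exp(x*y) + 4*cos(y) - 4, 4*x**2*z - 2*y*z + 5*y*exp(x*y), 16*y**3 - y*sin(x*y) - 7*cos(x))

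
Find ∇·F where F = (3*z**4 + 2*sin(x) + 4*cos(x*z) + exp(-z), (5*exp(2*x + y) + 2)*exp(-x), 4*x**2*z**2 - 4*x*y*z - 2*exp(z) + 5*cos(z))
8*x**2*z - 4*x*y - 4*z*sin(x*z) - 2*exp(z) + 5*exp(x + y) - 5*sin(z) + 2*cos(x)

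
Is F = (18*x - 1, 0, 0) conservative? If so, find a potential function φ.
Yes, F is conservative. φ = x*(9*x - 1)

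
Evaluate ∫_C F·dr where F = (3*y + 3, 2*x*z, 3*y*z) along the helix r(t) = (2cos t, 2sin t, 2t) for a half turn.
-12 + 4*pi**2 + 18*pi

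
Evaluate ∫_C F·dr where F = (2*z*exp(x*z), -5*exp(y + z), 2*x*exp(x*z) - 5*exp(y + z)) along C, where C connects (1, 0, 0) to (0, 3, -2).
5 - 5*E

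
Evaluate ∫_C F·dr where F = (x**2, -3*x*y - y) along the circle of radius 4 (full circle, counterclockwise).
0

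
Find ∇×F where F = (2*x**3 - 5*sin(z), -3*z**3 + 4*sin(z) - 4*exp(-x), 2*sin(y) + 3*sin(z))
(9*z**2 + 2*cos(y) - 4*cos(z), -5*cos(z), 4*exp(-x))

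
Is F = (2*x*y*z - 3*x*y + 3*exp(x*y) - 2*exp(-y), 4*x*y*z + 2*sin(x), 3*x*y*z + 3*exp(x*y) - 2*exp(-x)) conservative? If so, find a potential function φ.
No, ∇×F = (x*(-4*y + 3*z + 3*exp(x*y)), (y*(2*x - 3*z - 3*exp(x*y))*exp(x) - 2)*exp(-x), -2*x*z - 3*x*exp(x*y) + 3*x + 4*y*z + 2*cos(x) - 2*exp(-y)) ≠ 0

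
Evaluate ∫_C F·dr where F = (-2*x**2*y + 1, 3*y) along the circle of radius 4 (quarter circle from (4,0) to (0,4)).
20 + 32*pi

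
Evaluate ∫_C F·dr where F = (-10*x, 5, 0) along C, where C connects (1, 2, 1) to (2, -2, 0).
-35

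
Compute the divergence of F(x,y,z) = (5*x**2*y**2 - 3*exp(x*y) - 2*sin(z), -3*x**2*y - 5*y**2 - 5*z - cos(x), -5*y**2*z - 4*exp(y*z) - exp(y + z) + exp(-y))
-3*x**2 + 10*x*y**2 - 5*y**2 - 3*y*exp(x*y) - 4*y*exp(y*z) - 10*y - exp(y + z)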